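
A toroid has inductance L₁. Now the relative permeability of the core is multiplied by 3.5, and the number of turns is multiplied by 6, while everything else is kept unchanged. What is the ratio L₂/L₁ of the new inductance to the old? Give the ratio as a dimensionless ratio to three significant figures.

For a toroid, L ∝ μᵣN²A/R.
L₂/L₁ = (3.5) × (6)^2 = 126.

L₂/L₁ = 126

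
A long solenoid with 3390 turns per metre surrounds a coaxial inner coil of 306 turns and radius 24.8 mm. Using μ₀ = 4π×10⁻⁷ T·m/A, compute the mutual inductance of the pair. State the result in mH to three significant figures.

M ≈ 2.52 mH

The outer solenoid produces a uniform field B₁ = μ₀n₁I₁ across the inner coil,
so the flux linkage is N₂Φ = N₂B₁A₂ = μ₀n₁N₂A₂·I₁, giving M = μ₀n₁N₂A₂.
A₂ = πr² = π(2.480×10^-2 m)² = 1.932×10^-3 m².
M = (4π×10⁻⁷)(3390)(306)(1.932×10^-3) = 2.519×10^-3 H.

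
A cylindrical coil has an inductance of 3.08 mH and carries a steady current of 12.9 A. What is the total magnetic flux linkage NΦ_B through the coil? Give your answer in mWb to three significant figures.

NΦ_B ≈ 39.7 mWb

From L = NΦ_B/I, the flux linkage is NΦ_B = LI.
NΦ_B = (3.080×10^-3 H)(12.9 A) = 3.973×10^-2 Wb.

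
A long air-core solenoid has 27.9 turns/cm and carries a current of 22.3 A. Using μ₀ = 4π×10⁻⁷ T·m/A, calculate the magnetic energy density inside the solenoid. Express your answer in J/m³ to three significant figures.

u ≈ 2430 J/m³

B = μ₀nI = (4π×10⁻⁷)(2.790×10^3)(22.3) = 7.818×10^-2 T.
u = B²/(2μ₀) = (7.818×10^-2)²/(2×4π×10⁻⁷) = 2.432×10^3 J/m³.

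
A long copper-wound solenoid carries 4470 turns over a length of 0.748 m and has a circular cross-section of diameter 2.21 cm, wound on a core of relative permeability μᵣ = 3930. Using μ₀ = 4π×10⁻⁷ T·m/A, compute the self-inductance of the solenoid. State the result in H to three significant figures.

A = π(d/2)² = π(1.105×10^-2 m)² = 3.836×10^-4 m².
For a long solenoid, L = μ₀μᵣN²A/ℓ.
L = (4π×10⁻⁷)(3930)(4470)²(3.836×10^-4)/(0.748 m) = 50.6 H.

L ≈ 50.6 H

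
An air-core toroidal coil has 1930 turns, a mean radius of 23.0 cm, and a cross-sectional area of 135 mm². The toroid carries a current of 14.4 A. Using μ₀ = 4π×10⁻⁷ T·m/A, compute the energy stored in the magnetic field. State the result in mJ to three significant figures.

U ≈ 45.3 mJ

L = μ₀N²A/(2πR) = (4π×10⁻⁷)(1930)²(1.350×10^-4)/(2π×0.23) = 4.373×10^-4 H.
U = ½LI² = ½(4.373×10^-4)(14.4)² = 4.534×10^-2 J.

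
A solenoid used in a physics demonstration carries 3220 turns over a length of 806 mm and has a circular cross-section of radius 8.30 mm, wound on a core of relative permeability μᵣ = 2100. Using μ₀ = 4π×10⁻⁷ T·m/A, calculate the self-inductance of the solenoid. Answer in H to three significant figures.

A = πr² = π(8.300×10^-3 m)² = 2.164×10^-4 m².
For a long solenoid, L = μ₀μᵣN²A/ℓ.
L = (4π×10⁻⁷)(2100)(3220)²(2.164×10^-4)/(0.806 m) = 7.347 H.

L ≈ 7.35 H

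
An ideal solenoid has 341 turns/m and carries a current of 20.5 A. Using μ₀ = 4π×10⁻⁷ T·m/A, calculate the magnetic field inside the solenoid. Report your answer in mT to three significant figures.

B ≈ 8.78 mT

Inside a long solenoid, B = μ₀nI.
B = (4π×10⁻⁷)(341 m⁻¹)(20.5 A) = 8.7845×10^-3 T.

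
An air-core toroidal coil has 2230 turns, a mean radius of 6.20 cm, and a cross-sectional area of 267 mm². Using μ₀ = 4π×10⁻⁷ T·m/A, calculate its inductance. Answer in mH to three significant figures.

For a thin toroid, L = μ₀N²A/(2πR).
L = (4π×10⁻⁷)(2230)²(2.670×10^-4) / (2π×6.200×10^-2 m) = 4.283×10^-3 H.

L ≈ 4.28 mH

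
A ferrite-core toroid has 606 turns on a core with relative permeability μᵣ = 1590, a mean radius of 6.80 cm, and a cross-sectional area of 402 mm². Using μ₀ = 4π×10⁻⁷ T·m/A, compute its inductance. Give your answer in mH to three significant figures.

L ≈ 690 mH

For a thin toroid, L = μ₀μᵣN²A/(2πR).
L = (4π×10⁻⁷)(1590)(606)²(4.020×10^-4) / (2π×6.800×10^-2 m) = 0.6904 H.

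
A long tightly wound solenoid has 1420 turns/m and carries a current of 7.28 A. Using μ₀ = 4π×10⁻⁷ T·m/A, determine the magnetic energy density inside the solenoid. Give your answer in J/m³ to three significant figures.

B = μ₀nI = (4π×10⁻⁷)(1.420×10^3)(7.28) = 1.299×10^-2 T.
u = B²/(2μ₀) = (1.299×10^-2)²/(2×4π×10⁻⁷) = 67.146 J/m³.

u ≈ 67.1 J/m³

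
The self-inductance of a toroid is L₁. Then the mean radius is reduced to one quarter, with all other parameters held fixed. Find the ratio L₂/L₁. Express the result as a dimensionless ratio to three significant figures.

L₂/L₁ = 4.00

For a toroid, L ∝ μᵣN²A/R.
L₂/L₁ = (0.25)^-1 = 4.00.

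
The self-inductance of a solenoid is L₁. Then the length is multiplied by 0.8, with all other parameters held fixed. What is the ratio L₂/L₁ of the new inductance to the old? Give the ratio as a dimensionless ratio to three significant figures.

For a solenoid, L ∝ μᵣN²A/ℓ.
L₂/L₁ = (0.8)^-1 = 1.25.

L₂/L₁ = 1.25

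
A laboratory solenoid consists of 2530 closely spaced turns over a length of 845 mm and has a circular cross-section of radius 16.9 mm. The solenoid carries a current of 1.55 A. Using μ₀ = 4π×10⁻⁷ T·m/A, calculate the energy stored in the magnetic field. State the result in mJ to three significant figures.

A = πr² = π(1.690×10^-2 m)² = 8.973×10^-4 m².
L = μ₀N²A/ℓ = (4π×10⁻⁷)(2530)²(8.973×10^-4)/(0.845) = 8.541×10^-3 H.
U = ½LI² = ½(8.541×10^-3)(1.55)² = 1.026×10^-2 J.

U ≈ 10.3 mJ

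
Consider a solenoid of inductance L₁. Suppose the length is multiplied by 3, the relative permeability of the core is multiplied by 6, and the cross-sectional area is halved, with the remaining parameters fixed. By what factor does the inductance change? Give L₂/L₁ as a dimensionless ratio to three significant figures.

For a solenoid, L ∝ μᵣN²A/ℓ.
L₂/L₁ = (3)^-1 × (6) × (0.5) = 1.00.

L₂/L₁ = 1.00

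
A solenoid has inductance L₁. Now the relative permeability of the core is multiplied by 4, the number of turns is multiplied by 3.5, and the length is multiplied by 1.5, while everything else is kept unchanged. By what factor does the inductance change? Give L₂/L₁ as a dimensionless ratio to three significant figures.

For a solenoid, L ∝ μᵣN²A/ℓ.
L₂/L₁ = (4) × (3.5)^2 × (1.5)^-1 = 32.7.

L₂/L₁ = 32.7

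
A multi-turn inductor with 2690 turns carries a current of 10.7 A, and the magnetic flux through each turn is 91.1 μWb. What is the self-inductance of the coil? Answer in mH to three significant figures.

Self-inductance is defined by L = NΦ_B/I (flux linkage over current).
L = (2690)(9.110×10^-5 Wb)/(10.7 A) = 2.290×10^-2 H.

L ≈ 22.9 mH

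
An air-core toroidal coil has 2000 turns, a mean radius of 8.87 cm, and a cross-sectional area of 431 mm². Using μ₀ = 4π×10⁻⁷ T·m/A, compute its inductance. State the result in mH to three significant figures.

For a thin toroid, L = μ₀N²A/(2πR).
L = (4π×10⁻⁷)(2000)²(4.310×10^-4) / (2π×8.870×10^-2 m) = 3.887×10^-3 H.

L ≈ 3.89 mH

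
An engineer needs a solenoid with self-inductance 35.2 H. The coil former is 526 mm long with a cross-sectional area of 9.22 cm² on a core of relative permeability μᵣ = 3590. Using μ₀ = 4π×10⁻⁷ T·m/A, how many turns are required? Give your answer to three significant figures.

A = 9.22 cm² = 9.220×10^-4 m².
From L = μ₀μᵣN²A/ℓ, N = √(Lℓ / (μ₀μᵣA)).
N = √[(35.2)(0.526) / ((4π×10⁻⁷)(3590)×9.220×10^-4)] = √(4.451×10^6) ≈ 2109.8.

N ≈ 2110 turns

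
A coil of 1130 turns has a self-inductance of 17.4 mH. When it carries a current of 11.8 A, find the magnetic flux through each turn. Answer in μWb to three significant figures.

Φ_B ≈ 182 μWb

From L = NΦ_B/I, the flux per turn is Φ_B = LI/N.
Φ_B = (1.740×10^-2 H)(11.8 A)/1130 = 1.817×10^-4 Wb.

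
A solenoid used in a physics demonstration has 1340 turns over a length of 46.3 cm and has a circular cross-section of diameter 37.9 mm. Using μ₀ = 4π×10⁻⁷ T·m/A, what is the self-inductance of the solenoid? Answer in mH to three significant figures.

L ≈ 5.50 mH

A = π(d/2)² = π(1.895×10^-2 m)² = 1.128×10^-3 m².
For a long solenoid, L = μ₀N²A/ℓ.
L = (4π×10⁻⁷)(1340)²(1.128×10^-3)/(0.463 m) = 5.498×10^-3 H.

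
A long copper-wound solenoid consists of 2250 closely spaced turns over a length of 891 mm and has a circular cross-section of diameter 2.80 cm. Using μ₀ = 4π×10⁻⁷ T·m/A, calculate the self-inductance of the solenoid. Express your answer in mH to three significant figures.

A = π(d/2)² = π(1.400×10^-2 m)² = 6.158×10^-4 m².
For a long solenoid, L = μ₀N²A/ℓ.
L = (4π×10⁻⁷)(2250)²(6.158×10^-4)/(0.891 m) = 4.396×10^-3 H.

L ≈ 4.40 mH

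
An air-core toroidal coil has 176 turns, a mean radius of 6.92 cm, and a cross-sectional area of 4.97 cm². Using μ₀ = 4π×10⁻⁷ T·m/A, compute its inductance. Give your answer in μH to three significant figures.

For a thin toroid, L = μ₀N²A/(2πR).
L = (4π×10⁻⁷)(176)²(4.970×10^-4) / (2π×6.920×10^-2 m) = 4.449×10^-5 H.

L ≈ 44.5 μH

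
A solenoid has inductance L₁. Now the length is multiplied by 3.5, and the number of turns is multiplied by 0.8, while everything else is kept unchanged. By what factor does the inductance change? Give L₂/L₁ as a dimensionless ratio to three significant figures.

For a solenoid, L ∝ μᵣN²A/ℓ.
L₂/L₁ = (3.5)^-1 × (0.8)^2 = 0.183.

L₂/L₁ = 0.183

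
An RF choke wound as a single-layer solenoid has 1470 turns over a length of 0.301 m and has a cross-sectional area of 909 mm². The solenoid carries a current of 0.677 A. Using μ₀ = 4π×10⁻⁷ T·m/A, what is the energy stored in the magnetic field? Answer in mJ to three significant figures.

U ≈ 1.88 mJ

A = 909 mm² = 9.090×10^-4 m².
L = μ₀N²A/ℓ = (4π×10⁻⁷)(1470)²(9.090×10^-4)/(0.301) = 8.201×10^-3 H.
U = ½LI² = ½(8.201×10^-3)(0.677)² = 1.879×10^-3 J.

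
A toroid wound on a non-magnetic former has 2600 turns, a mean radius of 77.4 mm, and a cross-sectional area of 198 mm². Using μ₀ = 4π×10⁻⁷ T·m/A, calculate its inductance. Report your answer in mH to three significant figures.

For a thin toroid, L = μ₀N²A/(2πR).
L = (4π×10⁻⁷)(2600)²(1.980×10^-4) / (2π×7.740×10^-2 m) = 3.459×10^-3 H.

L ≈ 3.46 mH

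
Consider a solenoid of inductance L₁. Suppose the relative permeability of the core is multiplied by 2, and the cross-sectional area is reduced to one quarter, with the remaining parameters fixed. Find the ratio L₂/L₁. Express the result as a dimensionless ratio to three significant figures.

L₂/L₁ = 0.500

For a solenoid, L ∝ μᵣN²A/ℓ.
L₂/L₁ = (2) × (0.25) = 0.500.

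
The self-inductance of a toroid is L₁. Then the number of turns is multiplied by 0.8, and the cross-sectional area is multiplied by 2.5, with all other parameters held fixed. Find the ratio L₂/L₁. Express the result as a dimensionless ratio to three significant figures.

For a toroid, L ∝ μᵣN²A/R.
L₂/L₁ = (0.8)^2 × (2.5) = 1.60.

L₂/L₁ = 1.60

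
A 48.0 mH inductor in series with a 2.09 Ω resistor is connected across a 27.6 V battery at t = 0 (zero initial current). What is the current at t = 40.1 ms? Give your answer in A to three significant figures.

τ = L/R = 4.800×10^-2/2.09 = 2.297×10^-2 s; final current I_∞ = ε/R = 27.6/2.09 = 13.21 A.
I(t) = I_∞(1 − e^(−t/τ)) with t/τ = 1.746.
I = (13.21)(1 − e^(−1.746)) = 10.9 A.

I ≈ 10.9 A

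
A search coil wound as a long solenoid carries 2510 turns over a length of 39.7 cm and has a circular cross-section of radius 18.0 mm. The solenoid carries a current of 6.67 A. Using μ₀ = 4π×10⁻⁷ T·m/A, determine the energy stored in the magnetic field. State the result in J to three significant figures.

U ≈ 0.452 J

A = πr² = π(1.800×10^-2 m)² = 1.018×10^-3 m².
L = μ₀N²A/ℓ = (4π×10⁻⁷)(2510)²(1.018×10^-3)/(0.397) = 2.030×10^-2 H.
U = ½LI² = ½(2.030×10^-2)(6.67)² = 0.4515 J.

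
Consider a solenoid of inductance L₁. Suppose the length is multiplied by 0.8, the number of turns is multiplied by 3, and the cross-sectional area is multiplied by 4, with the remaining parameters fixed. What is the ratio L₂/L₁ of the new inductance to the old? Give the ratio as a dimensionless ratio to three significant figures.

For a solenoid, L ∝ μᵣN²A/ℓ.
L₂/L₁ = (0.8)^-1 × (3)^2 × (4) = 45.0.

L₂/L₁ = 45.0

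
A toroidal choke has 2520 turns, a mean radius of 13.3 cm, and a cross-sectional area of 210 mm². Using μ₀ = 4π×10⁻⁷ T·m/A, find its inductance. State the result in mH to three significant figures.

L ≈ 2.01 mH

For a thin toroid, L = μ₀N²A/(2πR).
L = (4π×10⁻⁷)(2520)²(2.100×10^-4) / (2π×0.133 m) = 2.005×10^-3 H.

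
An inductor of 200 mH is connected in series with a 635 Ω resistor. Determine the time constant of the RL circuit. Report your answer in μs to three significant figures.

τ = L/R = (0.2 H)/(635 Ω) = 3.150×10^-4 s.

τ ≈ 315 μs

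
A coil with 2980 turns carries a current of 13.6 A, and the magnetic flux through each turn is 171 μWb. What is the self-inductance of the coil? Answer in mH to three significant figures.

L ≈ 37.5 mH

Self-inductance is defined by L = NΦ_B/I (flux linkage over current).
L = (2980)(1.710×10^-4 Wb)/(13.6 A) = 3.747×10^-2 H.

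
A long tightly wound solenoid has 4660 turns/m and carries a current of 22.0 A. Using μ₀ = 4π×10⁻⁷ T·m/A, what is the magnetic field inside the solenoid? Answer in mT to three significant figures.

Inside a long solenoid, B = μ₀nI.
B = (4π×10⁻⁷)(4.660×10^3 m⁻¹)(22.0 A) = 0.1288 T.

B ≈ 129 mT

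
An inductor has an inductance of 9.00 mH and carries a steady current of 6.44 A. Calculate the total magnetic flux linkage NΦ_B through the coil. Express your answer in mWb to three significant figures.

NΦ_B ≈ 58.0 mWb

From L = NΦ_B/I, the flux linkage is NΦ_B = LI.
NΦ_B = (9.000×10^-3 H)(6.44 A) = 5.796×10^-2 Wb.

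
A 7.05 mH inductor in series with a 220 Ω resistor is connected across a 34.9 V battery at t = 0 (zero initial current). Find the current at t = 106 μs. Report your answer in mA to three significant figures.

τ = L/R = 7.050×10^-3/220 = 3.2045×10^-5 s; final current I_∞ = ε/R = 34.9/220 = 0.1586 A.
I(t) = I_∞(1 − e^(−t/τ)) with t/τ = 3.308.
I = (0.1586)(1 − e^(−3.308)) = 0.1528 A.

I ≈ 153 mA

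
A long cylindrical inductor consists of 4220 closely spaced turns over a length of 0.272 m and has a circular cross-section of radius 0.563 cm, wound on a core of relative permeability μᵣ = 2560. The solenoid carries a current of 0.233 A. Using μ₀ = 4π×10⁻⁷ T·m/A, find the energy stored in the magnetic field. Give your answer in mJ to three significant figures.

U ≈ 569 mJ

A = πr² = π(5.630×10^-3 m)² = 9.958×10^-5 m².
L = μ₀μᵣN²A/ℓ = (4π×10⁻⁷)(2560)(4220)²(9.958×10^-5)/(0.272) = 20.97 H.
U = ½LI² = ½(20.97)(0.233)² = 0.5693 J.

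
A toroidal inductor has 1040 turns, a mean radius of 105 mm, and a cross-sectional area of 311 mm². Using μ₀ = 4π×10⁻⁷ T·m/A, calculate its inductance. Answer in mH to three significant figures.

L ≈ 0.641 mH

For a thin toroid, L = μ₀N²A/(2πR).
L = (4π×10⁻⁷)(1040)²(3.110×10^-4) / (2π×0.105 m) = 6.407×10^-4 H.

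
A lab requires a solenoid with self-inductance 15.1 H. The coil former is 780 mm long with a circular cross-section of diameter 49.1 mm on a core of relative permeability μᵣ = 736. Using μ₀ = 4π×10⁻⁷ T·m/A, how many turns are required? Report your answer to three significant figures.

A = π(d/2)² = π(2.455×10^-2 m)² = 1.893×10^-3 m².
From L = μ₀μᵣN²A/ℓ, N = √(Lℓ / (μ₀μᵣA)).
N = √[(15.1)(0.78) / ((4π×10⁻⁷)(736)×1.893×10^-3)] = √(6.726×10^6) ≈ 2593.4.

N ≈ 2590 turns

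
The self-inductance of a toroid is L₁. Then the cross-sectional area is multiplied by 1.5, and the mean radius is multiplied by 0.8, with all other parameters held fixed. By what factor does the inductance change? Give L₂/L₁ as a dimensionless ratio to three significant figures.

For a toroid, L ∝ μᵣN²A/R.
L₂/L₁ = (1.5) × (0.8)^-1 = 1.88.

L₂/L₁ = 1.88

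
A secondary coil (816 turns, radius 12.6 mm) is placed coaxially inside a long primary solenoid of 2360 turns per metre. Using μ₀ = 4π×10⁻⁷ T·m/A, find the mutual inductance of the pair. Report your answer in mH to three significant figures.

M ≈ 1.21 mH

The outer solenoid produces a uniform field B₁ = μ₀n₁I₁ across the inner coil,
so the flux linkage is N₂Φ = N₂B₁A₂ = μ₀n₁N₂A₂·I₁, giving M = μ₀n₁N₂A₂.
A₂ = πr² = π(1.260×10^-2 m)² = 4.988×10^-4 m².
M = (4π×10⁻⁷)(2360)(816)(4.988×10^-4) = 1.207×10^-3 H.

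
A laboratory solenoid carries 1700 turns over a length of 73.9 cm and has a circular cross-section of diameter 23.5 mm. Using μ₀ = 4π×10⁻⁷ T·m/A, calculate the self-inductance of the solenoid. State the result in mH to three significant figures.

L ≈ 2.13 mH

A = π(d/2)² = π(1.175×10^-2 m)² = 4.337×10^-4 m².
For a long solenoid, L = μ₀N²A/ℓ.
L = (4π×10⁻⁷)(1700)²(4.337×10^-4)/(0.739 m) = 2.132×10^-3 H.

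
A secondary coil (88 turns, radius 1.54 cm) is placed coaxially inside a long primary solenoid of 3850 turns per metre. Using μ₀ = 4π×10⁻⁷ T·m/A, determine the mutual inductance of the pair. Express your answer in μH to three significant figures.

M ≈ 317 μH

The outer solenoid produces a uniform field B₁ = μ₀n₁I₁ across the inner coil,
so the flux linkage is N₂Φ = N₂B₁A₂ = μ₀n₁N₂A₂·I₁, giving M = μ₀n₁N₂A₂.
A₂ = πr² = π(1.540×10^-2 m)² = 7.451×10^-4 m².
M = (4π×10⁻⁷)(3850)(88)(7.451×10^-4) = 3.172×10^-4 H.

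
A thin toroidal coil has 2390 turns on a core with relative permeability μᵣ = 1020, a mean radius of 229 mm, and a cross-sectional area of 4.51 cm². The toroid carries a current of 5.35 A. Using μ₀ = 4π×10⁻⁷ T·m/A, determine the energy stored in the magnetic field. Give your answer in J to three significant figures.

L = μ₀μᵣN²A/(2πR) = (4π×10⁻⁷)(1020)(2390)²(4.510×10^-4)/(2π×0.229) = 2.2949 H.
U = ½LI² = ½(2.2949)(5.35)² = 32.84 J.

U ≈ 32.8 J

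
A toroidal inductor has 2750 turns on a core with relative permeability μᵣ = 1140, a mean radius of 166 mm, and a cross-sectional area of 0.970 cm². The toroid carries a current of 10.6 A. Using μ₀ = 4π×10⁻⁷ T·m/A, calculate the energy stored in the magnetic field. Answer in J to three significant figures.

L = μ₀μᵣN²A/(2πR) = (4π×10⁻⁷)(1140)(2750)²(9.700×10^-5)/(2π×0.166) = 1.008 H.
U = ½LI² = ½(1.008)(10.6)² = 56.6 J.

U ≈ 56.6 J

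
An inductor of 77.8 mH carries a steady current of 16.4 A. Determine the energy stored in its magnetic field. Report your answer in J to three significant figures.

U ≈ 10.5 J

Stored magnetic energy: U = ½LI².
U = ½(7.780×10^-2 H)(16.4 A)² = 10.46 J.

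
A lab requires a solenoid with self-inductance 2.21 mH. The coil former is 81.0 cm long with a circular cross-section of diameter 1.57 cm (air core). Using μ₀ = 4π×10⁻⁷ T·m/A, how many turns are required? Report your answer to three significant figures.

A = π(d/2)² = π(7.850×10^-3 m)² = 1.936×10^-4 m².
From L = μ₀N²A/ℓ, N = √(Lℓ / (μ₀A)).
N = √[(2.210×10^-3)(0.81) / ((4π×10⁻⁷)×1.936×10^-4)] = √(7.358×10^6) ≈ 2712.6.

N ≈ 2710 turns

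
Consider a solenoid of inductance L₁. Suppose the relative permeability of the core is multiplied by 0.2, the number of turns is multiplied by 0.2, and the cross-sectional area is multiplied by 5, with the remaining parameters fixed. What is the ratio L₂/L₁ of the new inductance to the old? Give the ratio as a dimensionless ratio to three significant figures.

For a solenoid, L ∝ μᵣN²A/ℓ.
L₂/L₁ = (0.2) × (0.2)^2 × (5) = 0.0400.

L₂/L₁ = 0.0400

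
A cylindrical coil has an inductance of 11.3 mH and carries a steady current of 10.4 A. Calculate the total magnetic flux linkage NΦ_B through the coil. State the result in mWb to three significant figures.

From L = NΦ_B/I, the flux linkage is NΦ_B = LI.
NΦ_B = (1.130×10^-2 H)(10.4 A) = 0.1175 Wb.

NΦ_B ≈ 118 mWb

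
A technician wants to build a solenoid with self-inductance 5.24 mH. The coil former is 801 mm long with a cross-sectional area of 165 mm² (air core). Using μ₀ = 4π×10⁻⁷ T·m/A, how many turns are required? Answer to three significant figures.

N ≈ 4500 turns

A = 165 mm² = 1.650×10^-4 m².
From L = μ₀N²A/ℓ, N = √(Lℓ / (μ₀A)).
N = √[(5.240×10^-3)(0.801) / ((4π×10⁻⁷)×1.650×10^-4)] = √(2.024×10^7) ≈ 4499.2.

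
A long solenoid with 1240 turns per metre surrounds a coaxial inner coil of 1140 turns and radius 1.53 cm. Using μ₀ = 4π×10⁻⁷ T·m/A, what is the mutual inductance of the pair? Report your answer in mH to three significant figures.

The outer solenoid produces a uniform field B₁ = μ₀n₁I₁ across the inner coil,
so the flux linkage is N₂Φ = N₂B₁A₂ = μ₀n₁N₂A₂·I₁, giving M = μ₀n₁N₂A₂.
A₂ = πr² = π(1.530×10^-2 m)² = 7.354×10^-4 m².
M = (4π×10⁻⁷)(1240)(1140)(7.354×10^-4) = 1.306×10^-3 H.

M ≈ 1.31 mH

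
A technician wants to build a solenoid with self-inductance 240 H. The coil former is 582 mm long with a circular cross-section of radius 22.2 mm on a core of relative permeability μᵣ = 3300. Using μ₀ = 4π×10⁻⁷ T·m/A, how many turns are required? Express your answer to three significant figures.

N ≈ 4660 turns

A = πr² = π(2.220×10^-2 m)² = 1.548×10^-3 m².
From L = μ₀μᵣN²A/ℓ, N = √(Lℓ / (μ₀μᵣA)).
N = √[(240)(0.582) / ((4π×10⁻⁷)(3300)×1.548×10^-3)] = √(2.175×10^7) ≈ 4664.2.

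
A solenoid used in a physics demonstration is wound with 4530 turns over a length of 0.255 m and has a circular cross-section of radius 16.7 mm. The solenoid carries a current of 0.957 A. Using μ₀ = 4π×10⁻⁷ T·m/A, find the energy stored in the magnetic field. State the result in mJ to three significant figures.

U ≈ 40.6 mJ

A = πr² = π(1.670×10^-2 m)² = 8.762×10^-4 m².
L = μ₀N²A/ℓ = (4π×10⁻⁷)(4530)²(8.762×10^-4)/(0.255) = 8.860×10^-2 H.
U = ½LI² = ½(8.860×10^-2)(0.957)² = 4.057×10^-2 J.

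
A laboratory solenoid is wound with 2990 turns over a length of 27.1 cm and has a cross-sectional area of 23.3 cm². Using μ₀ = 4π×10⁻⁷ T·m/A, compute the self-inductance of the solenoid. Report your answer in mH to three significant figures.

A = 23.3 cm² = 2.330×10^-3 m².
For a long solenoid, L = μ₀N²A/ℓ.
L = (4π×10⁻⁷)(2990)²(2.330×10^-3)/(0.271 m) = 9.659×10^-2 H.

L ≈ 96.6 mH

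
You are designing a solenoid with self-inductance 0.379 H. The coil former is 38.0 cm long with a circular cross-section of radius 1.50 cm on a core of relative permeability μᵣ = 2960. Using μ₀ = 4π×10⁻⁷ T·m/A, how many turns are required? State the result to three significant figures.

N ≈ 234 turns

A = πr² = π(1.500×10^-2 m)² = 7.069×10^-4 m².
From L = μ₀μᵣN²A/ℓ, N = √(Lℓ / (μ₀μᵣA)).
N = √[(0.379)(0.38) / ((4π×10⁻⁷)(2960)×7.069×10^-4)] = √(5.478×10^4) ≈ 234.0.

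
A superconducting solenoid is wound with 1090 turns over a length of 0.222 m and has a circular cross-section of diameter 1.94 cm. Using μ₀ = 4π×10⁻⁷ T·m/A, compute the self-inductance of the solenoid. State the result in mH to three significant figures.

A = π(d/2)² = π(9.700×10^-3 m)² = 2.956×10^-4 m².
For a long solenoid, L = μ₀N²A/ℓ.
L = (4π×10⁻⁷)(1090)²(2.956×10^-4)/(0.222 m) = 1.988×10^-3 H.

L ≈ 1.99 mH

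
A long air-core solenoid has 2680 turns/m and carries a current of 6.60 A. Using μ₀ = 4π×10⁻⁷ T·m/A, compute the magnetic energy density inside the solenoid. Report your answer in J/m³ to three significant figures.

u ≈ 197 J/m³

B = μ₀nI = (4π×10⁻⁷)(2.680×10^3)(6.60) = 2.223×10^-2 T.
u = B²/(2μ₀) = (2.223×10^-2)²/(2×4π×10⁻⁷) = 196.6 J/m³.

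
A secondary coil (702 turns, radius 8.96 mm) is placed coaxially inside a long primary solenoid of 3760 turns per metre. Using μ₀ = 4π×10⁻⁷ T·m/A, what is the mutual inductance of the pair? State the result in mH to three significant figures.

M ≈ 0.837 mH

The outer solenoid produces a uniform field B₁ = μ₀n₁I₁ across the inner coil,
so the flux linkage is N₂Φ = N₂B₁A₂ = μ₀n₁N₂A₂·I₁, giving M = μ₀n₁N₂A₂.
A₂ = πr² = π(8.960×10^-3 m)² = 2.522×10^-4 m².
M = (4π×10⁻⁷)(3760)(702)(2.522×10^-4) = 8.366×10^-4 H.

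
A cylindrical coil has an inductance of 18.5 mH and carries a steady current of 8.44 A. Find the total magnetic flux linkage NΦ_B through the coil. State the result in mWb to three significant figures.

NΦ_B ≈ 156 mWb

From L = NΦ_B/I, the flux linkage is NΦ_B = LI.
NΦ_B = (1.850×10^-2 H)(8.44 A) = 0.1561 Wb.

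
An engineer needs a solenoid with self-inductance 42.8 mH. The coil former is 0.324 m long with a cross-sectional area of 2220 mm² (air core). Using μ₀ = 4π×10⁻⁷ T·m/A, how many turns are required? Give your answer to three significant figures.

A = 2220 mm² = 2.220×10^-3 m².
From L = μ₀N²A/ℓ, N = √(Lℓ / (μ₀A)).
N = √[(4.280×10^-2)(0.324) / ((4π×10⁻⁷)×2.220×10^-3)] = √(4.971×10^6) ≈ 2229.5.

N ≈ 2230 turns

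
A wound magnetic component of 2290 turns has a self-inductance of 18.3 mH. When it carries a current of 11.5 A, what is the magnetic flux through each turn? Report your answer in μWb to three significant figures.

From L = NΦ_B/I, the flux per turn is Φ_B = LI/N.
Φ_B = (1.830×10^-2 H)(11.5 A)/2290 = 9.190×10^-5 Wb.

Φ_B ≈ 91.9 μWb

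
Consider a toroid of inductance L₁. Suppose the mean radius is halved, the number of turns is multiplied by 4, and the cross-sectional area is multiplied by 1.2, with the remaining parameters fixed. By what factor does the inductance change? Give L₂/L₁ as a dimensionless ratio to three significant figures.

For a toroid, L ∝ μᵣN²A/R.
L₂/L₁ = (0.5)^-1 × (4)^2 × (1.2) = 38.4.

L₂/L₁ = 38.4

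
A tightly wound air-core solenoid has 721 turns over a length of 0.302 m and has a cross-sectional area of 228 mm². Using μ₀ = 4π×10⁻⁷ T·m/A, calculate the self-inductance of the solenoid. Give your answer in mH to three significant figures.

A = 228 mm² = 2.280×10^-4 m².
For a long solenoid, L = μ₀N²A/ℓ.
L = (4π×10⁻⁷)(721)²(2.280×10^-4)/(0.302 m) = 4.932×10^-4 H.

L ≈ 0.493 mH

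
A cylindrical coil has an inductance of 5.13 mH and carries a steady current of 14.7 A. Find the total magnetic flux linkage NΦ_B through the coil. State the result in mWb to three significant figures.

From L = NΦ_B/I, the flux linkage is NΦ_B = LI.
NΦ_B = (5.130×10^-3 H)(14.7 A) = 7.541×10^-2 Wb.

NΦ_B ≈ 75.4 mWb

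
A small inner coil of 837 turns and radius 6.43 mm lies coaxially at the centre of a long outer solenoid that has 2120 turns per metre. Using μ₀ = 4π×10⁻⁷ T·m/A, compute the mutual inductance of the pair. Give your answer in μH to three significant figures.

The outer solenoid produces a uniform field B₁ = μ₀n₁I₁ across the inner coil,
so the flux linkage is N₂Φ = N₂B₁A₂ = μ₀n₁N₂A₂·I₁, giving M = μ₀n₁N₂A₂.
A₂ = πr² = π(6.430×10^-3 m)² = 1.299×10^-4 m².
M = (4π×10⁻⁷)(2120)(837)(1.299×10^-4) = 2.896×10^-4 H.

M ≈ 290 μH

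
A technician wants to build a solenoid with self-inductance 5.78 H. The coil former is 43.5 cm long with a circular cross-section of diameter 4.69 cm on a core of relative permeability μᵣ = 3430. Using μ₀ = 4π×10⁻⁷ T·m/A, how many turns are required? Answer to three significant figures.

A = π(d/2)² = π(2.345×10^-2 m)² = 1.728×10^-3 m².
From L = μ₀μᵣN²A/ℓ, N = √(Lℓ / (μ₀μᵣA)).
N = √[(5.78)(0.435) / ((4π×10⁻⁷)(3430)×1.728×10^-3)] = √(3.377×10^5) ≈ 581.1.

N ≈ 581 turns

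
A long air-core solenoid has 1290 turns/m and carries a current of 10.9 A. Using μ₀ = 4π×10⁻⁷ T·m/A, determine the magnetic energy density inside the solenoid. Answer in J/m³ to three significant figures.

B = μ₀nI = (4π×10⁻⁷)(1.290×10^3)(10.9) = 1.767×10^-2 T.
u = B²/(2μ₀) = (1.767×10^-2)²/(2×4π×10⁻⁷) = 124.2 J/m³.

u ≈ 124 J/m³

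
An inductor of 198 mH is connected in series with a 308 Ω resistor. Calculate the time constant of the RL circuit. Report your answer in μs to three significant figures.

τ ≈ 643 μs

τ = L/R = (0.198 H)/(308 Ω) = 6.429×10^-4 s.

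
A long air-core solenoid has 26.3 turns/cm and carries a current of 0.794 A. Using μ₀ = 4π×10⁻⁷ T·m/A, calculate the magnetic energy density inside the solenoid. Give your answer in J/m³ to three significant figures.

B = μ₀nI = (4π×10⁻⁷)(2.630×10^3)(0.794) = 2.624×10^-3 T.
u = B²/(2μ₀) = (2.624×10^-3)²/(2×4π×10⁻⁷) = 2.74 J/m³.

u ≈ 2.74 J/m³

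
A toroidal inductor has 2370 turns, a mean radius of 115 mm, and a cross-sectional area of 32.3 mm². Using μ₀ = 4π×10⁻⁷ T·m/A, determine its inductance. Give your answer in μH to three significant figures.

For a thin toroid, L = μ₀N²A/(2πR).
L = (4π×10⁻⁷)(2370)²(3.230×10^-5) / (2π×0.115 m) = 3.155×10^-4 H.

L ≈ 316 μH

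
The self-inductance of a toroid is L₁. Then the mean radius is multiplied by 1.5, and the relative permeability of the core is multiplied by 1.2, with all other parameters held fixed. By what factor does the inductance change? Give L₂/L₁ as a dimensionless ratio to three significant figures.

L₂/L₁ = 0.800

For a toroid, L ∝ μᵣN²A/R.
L₂/L₁ = (1.5)^-1 × (1.2) = 0.800.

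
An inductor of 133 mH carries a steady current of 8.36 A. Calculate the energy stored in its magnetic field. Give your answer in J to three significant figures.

Stored magnetic energy: U = ½LI².
U = ½(0.133 H)(8.36 A)² = 4.648 J.

U ≈ 4.65 J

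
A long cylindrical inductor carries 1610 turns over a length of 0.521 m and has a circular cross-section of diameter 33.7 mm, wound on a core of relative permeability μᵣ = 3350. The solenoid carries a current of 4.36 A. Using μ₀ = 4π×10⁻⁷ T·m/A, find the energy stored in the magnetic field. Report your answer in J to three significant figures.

A = π(d/2)² = π(1.685×10^-2 m)² = 8.920×10^-4 m².
L = μ₀μᵣN²A/ℓ = (4π×10⁻⁷)(3350)(1610)²(8.920×10^-4)/(0.521) = 18.68 H.
U = ½LI² = ½(18.68)(4.36)² = 177.6 J.

U ≈ 178 J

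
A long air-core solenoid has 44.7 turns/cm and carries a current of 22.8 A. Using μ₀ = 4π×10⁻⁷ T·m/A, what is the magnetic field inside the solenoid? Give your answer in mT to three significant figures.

B ≈ 128 mT

Inside a long solenoid, B = μ₀nI.
B = (4π×10⁻⁷)(4.470×10^3 m⁻¹)(22.8 A) = 0.1281 T.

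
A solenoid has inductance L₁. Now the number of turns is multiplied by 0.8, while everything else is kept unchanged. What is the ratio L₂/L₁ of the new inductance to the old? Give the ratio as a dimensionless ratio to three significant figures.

L₂/L₁ = 0.640

For a solenoid, L ∝ μᵣN²A/ℓ.
L₂/L₁ = (0.8)^2 = 0.640.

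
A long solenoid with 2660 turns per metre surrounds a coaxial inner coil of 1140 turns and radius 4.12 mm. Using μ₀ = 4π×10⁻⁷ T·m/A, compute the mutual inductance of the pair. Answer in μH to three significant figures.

M ≈ 203 μH

The outer solenoid produces a uniform field B₁ = μ₀n₁I₁ across the inner coil,
so the flux linkage is N₂Φ = N₂B₁A₂ = μ₀n₁N₂A₂·I₁, giving M = μ₀n₁N₂A₂.
A₂ = πr² = π(4.120×10^-3 m)² = 5.333×10^-5 m².
M = (4π×10⁻⁷)(2660)(1140)(5.333×10^-5) = 2.032×10^-4 H.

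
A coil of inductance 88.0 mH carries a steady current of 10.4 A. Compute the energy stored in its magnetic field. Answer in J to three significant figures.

U ≈ 4.76 J

Stored magnetic energy: U = ½LI².
U = ½(8.800×10^-2 H)(10.4 A)² = 4.759 J.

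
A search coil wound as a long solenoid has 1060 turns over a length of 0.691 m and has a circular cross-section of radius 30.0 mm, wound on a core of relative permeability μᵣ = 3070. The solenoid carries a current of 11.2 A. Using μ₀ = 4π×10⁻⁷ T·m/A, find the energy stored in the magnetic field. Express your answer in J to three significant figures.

A = πr² = π(3.000×10^-2 m)² = 2.827×10^-3 m².
L = μ₀μᵣN²A/ℓ = (4π×10⁻⁷)(3070)(1060)²(2.827×10^-3)/(0.691) = 17.74 H.
U = ½LI² = ½(17.74)(11.2)² = 1.112×10^3 J.

U ≈ 1110 J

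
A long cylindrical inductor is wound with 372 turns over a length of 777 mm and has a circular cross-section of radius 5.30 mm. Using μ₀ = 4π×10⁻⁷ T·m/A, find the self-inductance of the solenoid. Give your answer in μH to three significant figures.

A = πr² = π(5.300×10^-3 m)² = 8.8247×10^-5 m².
For a long solenoid, L = μ₀N²A/ℓ.
L = (4π×10⁻⁷)(372)²(8.8247×10^-5)/(0.777 m) = 1.975×10^-5 H.

L ≈ 19.8 μH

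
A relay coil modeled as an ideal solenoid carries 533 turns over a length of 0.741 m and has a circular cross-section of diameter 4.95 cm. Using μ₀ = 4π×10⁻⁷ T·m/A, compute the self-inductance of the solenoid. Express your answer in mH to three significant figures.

A = π(d/2)² = π(2.475×10^-2 m)² = 1.924×10^-3 m².
For a long solenoid, L = μ₀N²A/ℓ.
L = (4π×10⁻⁷)(533)²(1.924×10^-3)/(0.741 m) = 9.271×10^-4 H.

L ≈ 0.927 mH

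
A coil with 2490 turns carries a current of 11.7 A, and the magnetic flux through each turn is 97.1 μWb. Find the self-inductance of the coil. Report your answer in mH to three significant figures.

Self-inductance is defined by L = NΦ_B/I (flux linkage over current).
L = (2490)(9.710×10^-5 Wb)/(11.7 A) = 2.066×10^-2 H.

L ≈ 20.7 mH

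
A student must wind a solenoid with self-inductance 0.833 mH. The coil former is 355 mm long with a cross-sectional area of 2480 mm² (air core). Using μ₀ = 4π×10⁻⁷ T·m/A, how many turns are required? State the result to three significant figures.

A = 2480 mm² = 2.480×10^-3 m².
From L = μ₀N²A/ℓ, N = √(Lℓ / (μ₀A)).
N = √[(8.330×10^-4)(0.355) / ((4π×10⁻⁷)×2.480×10^-3)] = √(9.489×10^4) ≈ 308.0.

N ≈ 308 turns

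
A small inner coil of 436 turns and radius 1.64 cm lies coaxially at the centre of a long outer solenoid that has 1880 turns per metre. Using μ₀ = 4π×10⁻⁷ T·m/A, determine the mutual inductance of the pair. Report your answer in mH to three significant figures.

M ≈ 0.870 mH

The outer solenoid produces a uniform field B₁ = μ₀n₁I₁ across the inner coil,
so the flux linkage is N₂Φ = N₂B₁A₂ = μ₀n₁N₂A₂·I₁, giving M = μ₀n₁N₂A₂.
A₂ = πr² = π(1.640×10^-2 m)² = 8.450×10^-4 m².
M = (4π×10⁻⁷)(1880)(436)(8.450×10^-4) = 8.703×10^-4 H.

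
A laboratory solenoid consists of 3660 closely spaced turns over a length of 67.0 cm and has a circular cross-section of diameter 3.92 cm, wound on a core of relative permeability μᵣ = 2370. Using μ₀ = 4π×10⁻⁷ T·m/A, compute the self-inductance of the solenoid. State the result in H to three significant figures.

L ≈ 71.9 H

A = π(d/2)² = π(1.960×10^-2 m)² = 1.207×10^-3 m².
For a long solenoid, L = μ₀μᵣN²A/ℓ.
L = (4π×10⁻⁷)(2370)(3660)²(1.207×10^-3)/(0.67 m) = 71.86 H.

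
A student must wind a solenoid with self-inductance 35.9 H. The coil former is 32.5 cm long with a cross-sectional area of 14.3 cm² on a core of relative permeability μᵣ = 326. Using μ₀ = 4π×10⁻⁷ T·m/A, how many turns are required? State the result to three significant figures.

N ≈ 4460 turns

A = 14.3 cm² = 1.430×10^-3 m².
From L = μ₀μᵣN²A/ℓ, N = √(Lℓ / (μ₀μᵣA)).
N = √[(35.9)(0.325) / ((4π×10⁻⁷)(326)×1.430×10^-3)] = √(1.992×10^7) ≈ 4462.8.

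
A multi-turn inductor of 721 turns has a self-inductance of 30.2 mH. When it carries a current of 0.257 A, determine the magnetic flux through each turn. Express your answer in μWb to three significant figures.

From L = NΦ_B/I, the flux per turn is Φ_B = LI/N.
Φ_B = (3.020×10^-2 H)(0.257 A)/721 = 1.076×10^-5 Wb.

Φ_B ≈ 10.8 μWb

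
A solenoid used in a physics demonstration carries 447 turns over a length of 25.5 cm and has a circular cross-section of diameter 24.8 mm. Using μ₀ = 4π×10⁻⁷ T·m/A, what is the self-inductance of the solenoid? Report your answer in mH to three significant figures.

L ≈ 0.476 mH

A = π(d/2)² = π(1.240×10^-2 m)² = 4.831×10^-4 m².
For a long solenoid, L = μ₀N²A/ℓ.
L = (4π×10⁻⁷)(447)²(4.831×10^-4)/(0.255 m) = 4.756×10^-4 H.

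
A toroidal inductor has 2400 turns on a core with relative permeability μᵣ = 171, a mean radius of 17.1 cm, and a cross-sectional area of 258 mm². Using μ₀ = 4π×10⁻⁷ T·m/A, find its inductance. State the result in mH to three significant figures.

L ≈ 297 mH

For a thin toroid, L = μ₀μᵣN²A/(2πR).
L = (4π×10⁻⁷)(171)(2400)²(2.580×10^-4) / (2π×0.171 m) = 0.2972 H.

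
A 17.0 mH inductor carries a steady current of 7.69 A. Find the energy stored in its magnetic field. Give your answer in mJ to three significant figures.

Stored magnetic energy: U = ½LI².
U = ½(1.700×10^-2 H)(7.69 A)² = 0.5027 J.

U ≈ 503 mJ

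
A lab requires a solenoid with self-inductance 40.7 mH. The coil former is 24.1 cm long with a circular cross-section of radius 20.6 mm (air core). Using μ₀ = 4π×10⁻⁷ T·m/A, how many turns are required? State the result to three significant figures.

N ≈ 2420 turns

A = πr² = π(2.060×10^-2 m)² = 1.333×10^-3 m².
From L = μ₀N²A/ℓ, N = √(Lℓ / (μ₀A)).
N = √[(4.070×10^-2)(0.241) / ((4π×10⁻⁷)×1.333×10^-3)] = √(5.8549×10^6) ≈ 2419.7.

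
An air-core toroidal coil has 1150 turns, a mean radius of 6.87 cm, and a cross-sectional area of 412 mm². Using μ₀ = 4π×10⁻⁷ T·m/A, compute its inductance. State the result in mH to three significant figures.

For a thin toroid, L = μ₀N²A/(2πR).
L = (4π×10⁻⁷)(1150)²(4.120×10^-4) / (2π×6.870×10^-2 m) = 1.586×10^-3 H.

L ≈ 1.59 mH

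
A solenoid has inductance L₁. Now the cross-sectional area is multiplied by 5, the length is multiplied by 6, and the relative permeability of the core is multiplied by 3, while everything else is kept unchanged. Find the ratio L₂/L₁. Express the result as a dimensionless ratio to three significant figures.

L₂/L₁ = 2.50

For a solenoid, L ∝ μᵣN²A/ℓ.
L₂/L₁ = (5) × (6)^-1 × (3) = 2.50.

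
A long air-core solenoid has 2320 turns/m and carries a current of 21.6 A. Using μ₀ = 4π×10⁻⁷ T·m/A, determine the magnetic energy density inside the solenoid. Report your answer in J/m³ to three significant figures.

u ≈ 1580 J/m³

B = μ₀nI = (4π×10⁻⁷)(2.320×10^3)(21.6) = 6.297×10^-2 T.
u = B²/(2μ₀) = (6.297×10^-2)²/(2×4π×10⁻⁷) = 1.578×10^3 J/m³.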